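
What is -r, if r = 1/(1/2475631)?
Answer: -2475631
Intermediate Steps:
r = 2475631 (r = 1/(1/2475631) = 2475631)
-r = -1*2475631 = -2475631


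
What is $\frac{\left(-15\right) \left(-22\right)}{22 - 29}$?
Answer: $- \frac{330}{7} \approx -47.143$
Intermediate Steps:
$\frac{\left(-15\right) \left(-22\right)}{22 - 29} = \frac{330}{-7} = 330 \left(- \frac{1}{7}\right) = - \frac{330}{7}$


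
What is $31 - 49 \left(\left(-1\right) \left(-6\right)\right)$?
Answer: $-263$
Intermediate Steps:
$31 - 49 \left(\left(-1\right) \left(-6\right)\right) = 31 - 294 = -263$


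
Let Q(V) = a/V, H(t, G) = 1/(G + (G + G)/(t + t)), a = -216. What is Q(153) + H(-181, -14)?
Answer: -63557/42840 ≈ -1.4836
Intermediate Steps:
H(t, G) = 1/(G + G/t) (H(t, G) = 1/(G + (2*G)/((2*t))) = 1/(G + (2*G)*(1/(2*t))) = 1/(G + G/t))
Q(V) = -216/V
Q(153) + H(-181, -14) = -216/153 - 181/(-14*(1 - 181)) = -216*1/153 - 181*(-1/14)/(-180) = -24/17 - 181*(-1/14)*(-1/180) = -24/17 - 181/2520 = -63557/42840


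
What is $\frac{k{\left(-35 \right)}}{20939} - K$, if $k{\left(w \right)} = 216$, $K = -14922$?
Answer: $\frac{312451974}{20939} \approx 14922.0$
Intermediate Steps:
$\frac{k{\left(-35 \right)}}{20939} - K = \frac{216}{20939} - -14922 = 216 \cdot \frac{1}{20939} + 14922 = \frac{216}{20939} + 14922 = \frac{312451974}{20939}$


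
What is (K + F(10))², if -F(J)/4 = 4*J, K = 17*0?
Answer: 25600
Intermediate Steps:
K = 0
F(J) = -16*J
(K + F(10))² = (0 - 16*10)² = (0 - 160)² = (-160)² = 25600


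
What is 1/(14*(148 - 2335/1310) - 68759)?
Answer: -131/8739266 ≈ -1.4990e-5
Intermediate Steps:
1/(14*(148 - 2335/1310) - 68759) = 1/(14*(148 - 2335*1/1310) - 68759) = 1/(14*(148 - 467/262) - 68759) = 1/(14*(38309/262) - 68759) = 1/(268163/131 - 68759) = 1/(-8739266/131) = -131/8739266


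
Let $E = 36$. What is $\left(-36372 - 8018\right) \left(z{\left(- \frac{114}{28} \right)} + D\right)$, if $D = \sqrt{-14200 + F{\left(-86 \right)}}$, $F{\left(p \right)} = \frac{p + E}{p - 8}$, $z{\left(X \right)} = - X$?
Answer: $- \frac{1265115}{7} - \frac{221950 i \sqrt{1254665}}{47} \approx -1.8073 \cdot 10^{5} - 5.2896 \cdot 10^{6} i$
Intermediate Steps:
$F{\left(p \right)} = \frac{36 + p}{-8 + p}$ ($F{\left(p \right)} = \frac{p + 36}{p - 8} = \frac{36 + p}{-8 + p}$)
$D = \frac{5 i \sqrt{1254665}}{47}$ ($D = \sqrt{-14200 + \frac{36 - 86}{-8 - 86}} = \sqrt{-14200 + \frac{1}{-94} \left(-50\right)} = \sqrt{-14200 - - \frac{25}{47}} = \sqrt{-14200 + \frac{25}{47}} = \sqrt{- \frac{667375}{47}} = \frac{5 i \sqrt{1254665}}{47} \approx 119.16 i$)
$\left(-36372 - 8018\right) \left(z{\left(- \frac{114}{28} \right)} + D\right) = \left(-36372 - 8018\right) \left(- \frac{-114}{28} + \frac{5 i \sqrt{1254665}}{47}\right) = - 44390 \left(- \frac{-114}{28} + \frac{5 i \sqrt{1254665}}{47}\right) = - 44390 \left(\left(-1\right) \left(- \frac{57}{14}\right) + \frac{5 i \sqrt{1254665}}{47}\right) = - 44390 \left(\frac{57}{14} + \frac{5 i \sqrt{1254665}}{47}\right) = - \frac{1265115}{7} - \frac{221950 i \sqrt{1254665}}{47}$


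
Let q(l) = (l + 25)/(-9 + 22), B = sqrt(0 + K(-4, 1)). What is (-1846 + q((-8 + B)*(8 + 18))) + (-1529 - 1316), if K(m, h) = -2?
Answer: -61166/13 + 2*I*sqrt(2) ≈ -4705.1 + 2.8284*I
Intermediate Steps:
B = I*sqrt(2) (B = sqrt(0 - 2) = sqrt(-2) = I*sqrt(2) ≈ 1.4142*I)
q(l) = 25/13 + l/13 (q(l) = (25 + l)/13 = (25 + l)*(1/13) = 25/13 + l/13)
(-1846 + q((-8 + B)*(8 + 18))) + (-1529 - 1316) = (-1846 + (25/13 + ((-8 + I*sqrt(2))*(8 + 18))/13)) + (-1529 - 1316) = (-1846 + (25/13 + ((-8 + I*sqrt(2))*26)/13)) - 2845 = (-1846 + (25/13 + (-208 + 26*I*sqrt(2))/13)) - 2845 = (-1846 + (25/13 + (-16 + 2*I*sqrt(2)))) - 2845 = (-1846 + (-183/13 + 2*I*sqrt(2))) - 2845 = (-24181/13 + 2*I*sqrt(2)) - 2845 = -61166/13 + 2*I*sqrt(2)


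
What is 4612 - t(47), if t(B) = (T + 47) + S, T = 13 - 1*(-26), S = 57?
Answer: 4469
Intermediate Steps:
T = 39 (T = 13 + 26 = 39)
t(B) = 143 (t(B) = (39 + 47) + 57 = 86 + 57 = 143)
4612 - t(47) = 4612 - 1*143 = 4612 - 143 = 4469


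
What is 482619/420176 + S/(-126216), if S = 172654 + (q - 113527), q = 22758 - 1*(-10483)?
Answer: 2762927867/6629116752 ≈ 0.41679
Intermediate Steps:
q = 33241 (q = 22758 + 10483 = 33241)
S = 92368 (S = 172654 + (33241 - 113527) = 172654 - 80286 = 92368)
482619/420176 + S/(-126216) = 482619/420176 + 92368/(-126216) = 482619*(1/420176) + 92368*(-1/126216) = 482619/420176 - 11546/15777 = 2762927867/6629116752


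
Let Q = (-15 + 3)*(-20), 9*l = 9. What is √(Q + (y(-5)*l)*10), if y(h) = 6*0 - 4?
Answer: 10*√2 ≈ 14.142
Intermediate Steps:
l = 1 (l = (⅑)*9 = 1)
y(h) = -4 (y(h) = 0 - 4 = -4)
Q = 240 (Q = -12*(-20) = 240)
√(Q + (y(-5)*l)*10) = √(240 - 4*1*10) = √(240 - 4*10) = √(240 - 40) = √200 = 10*√2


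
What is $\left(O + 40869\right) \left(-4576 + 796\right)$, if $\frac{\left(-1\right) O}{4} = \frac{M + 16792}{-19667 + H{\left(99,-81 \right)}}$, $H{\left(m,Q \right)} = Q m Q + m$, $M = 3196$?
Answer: $- \frac{97320654321660}{629971} \approx -1.5448 \cdot 10^{8}$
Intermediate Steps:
$H{\left(m,Q \right)} = m + m Q^{2}$ ($H{\left(m,Q \right)} = m Q^{2} + m = m + m Q^{2}$)
$O = - \frac{79952}{629971}$ ($O = - 4 \frac{3196 + 16792}{-19667 + 99 \left(1 + \left(-81\right)^{2}\right)} = - 4 \frac{19988}{-19667 + 99 \left(1 + 6561\right)} = - 4 \frac{19988}{-19667 + 99 \cdot 6562} = - 4 \frac{19988}{-19667 + 649638} = - 4 \cdot \frac{19988}{629971} = - 4 \cdot 19988 \cdot \frac{1}{629971} = \left(-4\right) \frac{19988}{629971} = - \frac{79952}{629971} \approx -0.12691$)
$\left(O + 40869\right) \left(-4576 + 796\right) = \left(- \frac{79952}{629971} + 40869\right) \left(-4576 + 796\right) = \frac{25746204847}{629971} \left(-3780\right) = - \frac{97320654321660}{629971}$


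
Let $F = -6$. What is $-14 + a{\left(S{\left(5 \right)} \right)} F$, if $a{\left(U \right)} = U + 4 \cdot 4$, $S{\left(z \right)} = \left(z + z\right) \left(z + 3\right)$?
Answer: $-590$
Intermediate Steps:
$S{\left(z \right)} = 2 z \left(3 + z\right)$
$a{\left(U \right)} = 16 + U$ ($a{\left(U \right)} = U + 16 = 16 + U$)
$-14 + a{\left(S{\left(5 \right)} \right)} F = -14 + \left(16 + 2 \cdot 5 \left(3 + 5\right)\right) \left(-6\right) = -14 + \left(16 + 2 \cdot 5 \cdot 8\right) \left(-6\right) = -14 + \left(16 + 80\right) \left(-6\right) = -14 + 96 \left(-6\right) = -14 - 576 = -590$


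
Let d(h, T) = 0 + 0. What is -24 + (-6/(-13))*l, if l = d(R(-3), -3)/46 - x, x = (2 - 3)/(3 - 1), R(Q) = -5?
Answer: -309/13 ≈ -23.769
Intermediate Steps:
d(h, T) = 0
x = -½ (x = -1/2 = -1*½ = -½ ≈ -0.50000)
l = ½ (l = 0/46 - 1*(-½) = 0*(1/46) + ½ = 0 + ½ = ½ ≈ 0.50000)
-24 + (-6/(-13))*l = -24 - 6/(-13)*(½) = -24 - 6*(-1/13)*(½) = -24 + (6/13)*(½) = -24 + 3/13 = -309/13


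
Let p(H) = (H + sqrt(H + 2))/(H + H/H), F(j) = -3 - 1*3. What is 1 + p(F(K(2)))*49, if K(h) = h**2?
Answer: 299/5 - 98*I/5 ≈ 59.8 - 19.6*I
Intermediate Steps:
F(j) = -6 (F(j) = -3 - 3 = -6)
p(H) = (H + sqrt(2 + H))/(1 + H) (p(H) = (H + sqrt(2 + H))/(H + 1) = (H + sqrt(2 + H))/(1 + H))
1 + p(F(K(2)))*49 = 1 + ((-6 + sqrt(2 - 6))/(1 - 6))*49 = 1 + ((-6 + sqrt(-4))/(-5))*49 = 1 - (-6 + 2*I)/5*49 = 1 + (6/5 - 2*I/5)*49 = 1 + (294/5 - 98*I/5) = 299/5 - 98*I/5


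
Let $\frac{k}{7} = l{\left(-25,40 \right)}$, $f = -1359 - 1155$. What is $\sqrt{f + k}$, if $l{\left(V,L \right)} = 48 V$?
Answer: $i \sqrt{10914} \approx 104.47 i$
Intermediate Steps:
$f = -2514$ ($f = -1359 - 1155 = -2514$)
$k = -8400$ ($k = 7 \cdot 48 \left(-25\right) = 7 \left(-1200\right) = -8400$)
$\sqrt{f + k} = \sqrt{-2514 - 8400} = \sqrt{-10914} = i \sqrt{10914}$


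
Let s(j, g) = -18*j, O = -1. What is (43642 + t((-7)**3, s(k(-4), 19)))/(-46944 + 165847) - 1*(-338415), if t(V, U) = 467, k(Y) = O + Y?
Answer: 40238602854/118903 ≈ 3.3842e+5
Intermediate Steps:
k(Y) = -1 + Y
(43642 + t((-7)**3, s(k(-4), 19)))/(-46944 + 165847) - 1*(-338415) = (43642 + 467)/(-46944 + 165847) - 1*(-338415) = 44109/118903 + 338415 = 40238602854/118903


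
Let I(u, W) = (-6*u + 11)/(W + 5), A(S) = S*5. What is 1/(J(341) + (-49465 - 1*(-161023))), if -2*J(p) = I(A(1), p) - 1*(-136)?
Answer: 692/77151099 ≈ 8.9694e-6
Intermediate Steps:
A(S) = 5*S
I(u, W) = (11 - 6*u)/(5 + W)
J(p) = -68 + 19/(2*(5 + p)) (J(p) = -((11 - 30)/(5 + p) - 1*(-136))/2 = -((11 - 6*5)/(5 + p) + 136)/2 = -((11 - 30)/(5 + p) + 136)/2 = -(-19/(5 + p) + 136)/2 = -(136 - 19/(5 + p))/2 = -68 + 19/(2*(5 + p)))
1/(J(341) + (-49465 - 1*(-161023))) = 1/((-661 - 136*341)/(2*(5 + 341)) + (-49465 - 1*(-161023))) = 1/((½)*(-661 - 46376)/346 + (-49465 + 161023)) = 1/((½)*(1/346)*(-47037) + 111558) = 1/(-47037/692 + 111558) = 1/(77151099/692) = 692/77151099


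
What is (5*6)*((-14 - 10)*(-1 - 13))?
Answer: 10080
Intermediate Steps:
(5*6)*((-14 - 10)*(-1 - 13)) = 30*(-24*(-14)) = 30*336 = 10080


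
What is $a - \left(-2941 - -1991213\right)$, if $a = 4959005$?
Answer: $2970733$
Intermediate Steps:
$a - \left(-2941 - -1991213\right) = 4959005 - \left(-2941 - -1991213\right) = 4959005 - \left(-2941 + 1991213\right) = 4959005 - 1988272 = 2970733$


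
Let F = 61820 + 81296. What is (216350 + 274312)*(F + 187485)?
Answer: 162213347862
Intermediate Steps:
F = 143116
(216350 + 274312)*(F + 187485) = (216350 + 274312)*(143116 + 187485) = 490662*330601 = 162213347862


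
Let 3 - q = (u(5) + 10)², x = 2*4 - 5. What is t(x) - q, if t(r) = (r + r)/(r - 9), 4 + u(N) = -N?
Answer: -3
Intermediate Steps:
u(N) = -4 - N
x = 3 (x = 8 - 5 = 3)
t(r) = 2*r/(-9 + r) (t(r) = (2*r)/(-9 + r) = 2*r/(-9 + r))
q = 2 (q = 3 - ((-4 - 1*5) + 10)² = 3 - ((-4 - 5) + 10)² = 3 - (-9 + 10)² = 3 - 1*1² = 3 - 1*1 = 3 - 1 = 2)
t(x) - q = 2*3/(-9 + 3) - 1*2 = 2*3/(-6) - 2 = 2*3*(-⅙) - 2 = -1 - 2 = -3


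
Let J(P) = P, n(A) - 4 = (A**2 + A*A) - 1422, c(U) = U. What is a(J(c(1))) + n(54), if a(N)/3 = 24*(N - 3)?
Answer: 4270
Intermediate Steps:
n(A) = -1418 + 2*A**2 (n(A) = 4 + ((A**2 + A*A) - 1422) = 4 + ((A**2 + A**2) - 1422) = 4 + (2*A**2 - 1422) = 4 + (-1422 + 2*A**2) = -1418 + 2*A**2)
a(N) = -216 + 72*N (a(N) = 3*(24*(N - 3)) = 3*(24*(-3 + N)) = 3*(-72 + 24*N) = -216 + 72*N)
a(J(c(1))) + n(54) = (-216 + 72*1) + (-1418 + 2*54**2) = (-216 + 72) + (-1418 + 2*2916) = -144 + (-1418 + 5832) = -144 + 4414 = 4270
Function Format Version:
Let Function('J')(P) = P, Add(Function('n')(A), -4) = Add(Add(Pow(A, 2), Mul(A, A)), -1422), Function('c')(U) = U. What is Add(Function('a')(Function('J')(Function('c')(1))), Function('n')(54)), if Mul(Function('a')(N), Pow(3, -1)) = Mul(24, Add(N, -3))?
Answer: 4270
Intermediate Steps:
Function('n')(A) = Add(-1418, Mul(2, Pow(A, 2))) (Function('n')(A) = Add(4, Add(Add(Pow(A, 2), Mul(A, A)), -1422)) = Add(4, Add(Add(Pow(A, 2), Pow(A, 2)), -1422)) = Add(4, Add(Mul(2, Pow(A, 2)), -1422)) = Add(4, Add(-1422, Mul(2, Pow(A, 2)))) = Add(-1418, Mul(2, Pow(A, 2))))
Function('a')(N) = Add(-216, Mul(72, N)) (Function('a')(N) = Mul(3, Mul(24, Add(N, -3))) = Mul(3, Mul(24, Add(-3, N))) = Mul(3, Add(-72, Mul(24, N))) = Add(-216, Mul(72, N)))
Add(Function('a')(Function('J')(Function('c')(1))), Function('n')(54)) = Add(Add(-216, Mul(72, 1)), Add(-1418, Mul(2, Pow(54, 2)))) = Add(Add(-216, 72), Add(-1418, Mul(2, 2916))) = Add(-144, Add(-1418, 5832)) = Add(-144, 4414) = 4270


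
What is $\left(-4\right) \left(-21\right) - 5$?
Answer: $79$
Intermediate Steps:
$\left(-4\right) \left(-21\right) - 5 = 84 - 5 = 79$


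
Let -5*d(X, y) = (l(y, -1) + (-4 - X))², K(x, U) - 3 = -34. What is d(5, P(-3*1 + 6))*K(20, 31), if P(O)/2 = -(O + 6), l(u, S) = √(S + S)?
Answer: 2449/5 - 558*I*√2/5 ≈ 489.8 - 157.83*I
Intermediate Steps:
l(u, S) = √2*√S (l(u, S) = √(2*S) = √2*√S)
K(x, U) = -31 (K(x, U) = 3 - 34 = -31)
P(O) = -12 - 2*O (P(O) = 2*(-(O + 6)) = 2*(-(6 + O)) = 2*(-6 - O) = -12 - 2*O)
d(X, y) = -(-4 - X + I*√2)²/5 (d(X, y) = -(√2*√(-1) + (-4 - X))²/5 = -(√2*I + (-4 - X))²/5 = -(I*√2 + (-4 - X))²/5 = -(-4 - X + I*√2)²/5)
d(5, P(-3*1 + 6))*K(20, 31) = -(4 + 5 - I*√2)²/5*(-31) = -(9 - I*√2)²/5*(-31) = 31*(9 - I*√2)²/5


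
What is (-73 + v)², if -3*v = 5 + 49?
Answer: 8281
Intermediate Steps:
v = -18 (v = -(5 + 49)/3 = -⅓*54 = -18)
(-73 + v)² = (-73 - 18)² = (-91)² = 8281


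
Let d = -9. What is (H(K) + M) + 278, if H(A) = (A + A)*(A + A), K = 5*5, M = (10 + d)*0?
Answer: 2778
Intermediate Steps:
M = 0 (M = (10 - 9)*0 = 1*0 = 0)
K = 25
H(A) = 4*A**2 (H(A) = (2*A)*(2*A) = 4*A**2)
(H(K) + M) + 278 = (4*25**2 + 0) + 278 = (4*625 + 0) + 278 = (2500 + 0) + 278 = 2500 + 278 = 2778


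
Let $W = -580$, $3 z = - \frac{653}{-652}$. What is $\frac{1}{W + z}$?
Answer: $- \frac{1956}{1133827} \approx -0.0017251$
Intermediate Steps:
$z = \frac{653}{1956}$ ($z = \frac{\left(-653\right) \frac{1}{-652}}{3} = \frac{\left(-653\right) \left(- \frac{1}{652}\right)}{3} = \frac{1}{3} \cdot \frac{653}{652} = \frac{653}{1956} \approx 0.33384$)
$\frac{1}{W + z} = \frac{1}{-580 + \frac{653}{1956}} = \frac{1}{- \frac{1133827}{1956}} = - \frac{1956}{1133827}$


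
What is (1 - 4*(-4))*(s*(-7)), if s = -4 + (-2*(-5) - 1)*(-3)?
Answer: 3689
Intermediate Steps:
s = -31 (s = -4 + (10 - 1)*(-3) = -4 + 9*(-3) = -4 - 27 = -31)
(1 - 4*(-4))*(s*(-7)) = (1 - 4*(-4))*(-31*(-7)) = (1 + 16)*217 = 17*217 = 3689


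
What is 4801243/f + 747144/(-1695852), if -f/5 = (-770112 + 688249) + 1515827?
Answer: -374974598281/337748710740 ≈ -1.1102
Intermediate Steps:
f = -7169820 (f = -5*((-770112 + 688249) + 1515827) = -5*(-81863 + 1515827) = -5*1433964 = -7169820)
4801243/f + 747144/(-1695852) = 4801243/(-7169820) + 747144/(-1695852) = 4801243*(-1/7169820) + 747144*(-1/1695852) = -4801243/7169820 - 20754/47107 = -374974598281/337748710740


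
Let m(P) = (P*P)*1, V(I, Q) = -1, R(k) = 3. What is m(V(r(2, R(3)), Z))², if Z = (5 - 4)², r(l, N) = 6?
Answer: 1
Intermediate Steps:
Z = 1 (Z = 1² = 1)
m(P) = P² (m(P) = P²*1 = P²)
m(V(r(2, R(3)), Z))² = ((-1)²)² = 1² = 1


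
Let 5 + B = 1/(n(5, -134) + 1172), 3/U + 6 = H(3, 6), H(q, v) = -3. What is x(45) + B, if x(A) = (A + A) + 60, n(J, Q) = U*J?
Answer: 509098/3511 ≈ 145.00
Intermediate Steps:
U = -⅓ (U = 3/(-6 - 3) = 3/(-9) = 3*(-⅑) = -⅓ ≈ -0.33333)
n(J, Q) = -J/3
x(A) = 60 + 2*A (x(A) = 2*A + 60 = 60 + 2*A)
B = -17552/3511 (B = -5 + 1/(-⅓*5 + 1172) = -5 + 1/(-5/3 + 1172) = -5 + 1/(3511/3) = -5 + 3/3511 = -17552/3511 ≈ -4.9991)
x(45) + B = (60 + 2*45) - 17552/3511 = (60 + 90) - 17552/3511 = 150 - 17552/3511 = 509098/3511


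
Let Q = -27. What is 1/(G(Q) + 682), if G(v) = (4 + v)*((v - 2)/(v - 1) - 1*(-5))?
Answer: 28/15209 ≈ 0.0018410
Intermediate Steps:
G(v) = (4 + v)*(5 + (-2 + v)/(-1 + v)) (G(v) = (4 + v)*((-2 + v)/(-1 + v) + 5) = (4 + v)*(5 + (-2 + v)/(-1 + v)))
1/(G(Q) + 682) = 1/((-28 + 6*(-27)**2 + 17*(-27))/(-1 - 27) + 682) = 1/((-28 + 6*729 - 459)/(-28) + 682) = 1/(-(-28 + 4374 - 459)/28 + 682) = 1/(-1/28*3887 + 682) = 1/(-3887/28 + 682) = 1/(15209/28) = 28/15209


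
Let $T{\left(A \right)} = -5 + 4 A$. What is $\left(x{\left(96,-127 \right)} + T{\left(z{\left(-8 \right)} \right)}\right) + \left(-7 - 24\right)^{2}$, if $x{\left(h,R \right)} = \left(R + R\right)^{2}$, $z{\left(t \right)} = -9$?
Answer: $65436$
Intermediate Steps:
$x{\left(h,R \right)} = 4 R^{2}$ ($x{\left(h,R \right)} = \left(2 R\right)^{2} = 4 R^{2}$)
$\left(x{\left(96,-127 \right)} + T{\left(z{\left(-8 \right)} \right)}\right) + \left(-7 - 24\right)^{2} = \left(4 \left(-127\right)^{2} + \left(-5 + 4 \left(-9\right)\right)\right) + \left(-7 - 24\right)^{2} = \left(4 \cdot 16129 - 41\right) + \left(-31\right)^{2} = \left(64516 - 41\right) + 961 = 64475 + 961 = 65436$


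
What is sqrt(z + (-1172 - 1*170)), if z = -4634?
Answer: 6*I*sqrt(166) ≈ 77.305*I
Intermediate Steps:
sqrt(z + (-1172 - 1*170)) = sqrt(-4634 + (-1172 - 1*170)) = sqrt(-4634 + (-1172 - 170)) = sqrt(-4634 - 1342) = sqrt(-5976) = 6*I*sqrt(166)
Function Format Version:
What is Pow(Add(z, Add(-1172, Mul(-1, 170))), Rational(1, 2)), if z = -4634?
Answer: Mul(6, I, Pow(166, Rational(1, 2))) ≈ Mul(77.305, I)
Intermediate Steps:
Pow(Add(z, Add(-1172, Mul(-1, 170))), Rational(1, 2)) = Pow(Add(-4634, Add(-1172, Mul(-1, 170))), Rational(1, 2)) = Pow(Add(-4634, Add(-1172, -170)), Rational(1, 2)) = Pow(Add(-4634, -1342), Rational(1, 2)) = Pow(-5976, Rational(1, 2)) = Mul(6, I, Pow(166, Rational(1, 2)))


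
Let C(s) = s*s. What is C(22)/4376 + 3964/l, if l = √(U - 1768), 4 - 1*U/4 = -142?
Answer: 121/1094 - 991*I*√74/74 ≈ 0.1106 - 115.2*I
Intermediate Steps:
U = 584 (U = 16 - 4*(-142) = 16 + 568 = 584)
C(s) = s²
l = 4*I*√74 (l = √(584 - 1768) = √(-1184) = 4*I*√74 ≈ 34.409*I)
C(22)/4376 + 3964/l = 22²/4376 + 3964/((4*I*√74)) = 484*(1/4376) + 3964*(-I*√74/296) = 121/1094 - 991*I*√74/74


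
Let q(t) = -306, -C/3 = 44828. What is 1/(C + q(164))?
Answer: -1/134790 ≈ -7.4189e-6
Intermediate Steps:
C = -134484 (C = -3*44828 = -134484)
1/(C + q(164)) = 1/(-134484 - 306) = 1/(-134790) = -1/134790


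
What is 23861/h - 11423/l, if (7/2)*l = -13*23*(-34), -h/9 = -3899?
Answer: -2320769599/713470212 ≈ -3.2528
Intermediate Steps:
h = 35091 (h = -9*(-3899) = 35091)
l = 20332/7 (l = 2*(-13*23*(-34))/7 = 2*(-299*(-34))/7 = (2/7)*10166 = 20332/7 ≈ 2904.6)
23861/h - 11423/l = 23861/35091 - 11423/20332/7 = 23861*(1/35091) - 11423*7/20332 = 23861/35091 - 79961/20332 = -2320769599/713470212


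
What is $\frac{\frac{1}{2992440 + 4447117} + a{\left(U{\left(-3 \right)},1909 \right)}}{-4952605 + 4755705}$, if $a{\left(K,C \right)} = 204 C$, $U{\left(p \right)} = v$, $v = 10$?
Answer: $- \frac{2897231319853}{1464848773300} \approx -1.9778$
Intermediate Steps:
$U{\left(p \right)} = 10$
$\frac{\frac{1}{2992440 + 4447117} + a{\left(U{\left(-3 \right)},1909 \right)}}{-4952605 + 4755705} = \frac{\frac{1}{2992440 + 4447117} + 204 \cdot 1909}{-4952605 + 4755705} = \frac{\frac{1}{7439557} + 389436}{-196900} = \left(\frac{1}{7439557} + 389436\right) \left(- \frac{1}{196900}\right) = \frac{2897231319853}{7439557} \left(- \frac{1}{196900}\right) = - \frac{2897231319853}{1464848773300}$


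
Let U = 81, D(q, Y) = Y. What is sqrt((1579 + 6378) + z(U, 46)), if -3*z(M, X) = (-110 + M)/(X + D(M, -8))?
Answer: sqrt(103412478)/114 ≈ 89.203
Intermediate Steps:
z(M, X) = -(-110 + M)/(3*(-8 + X)) (z(M, X) = -(-110 + M)/(3*(X - 8)) = -(-110 + M)/(3*(-8 + X)))
sqrt((1579 + 6378) + z(U, 46)) = sqrt((1579 + 6378) + (110 - 1*81)/(3*(-8 + 46))) = sqrt(7957 + (1/3)*(110 - 81)/38) = sqrt(7957 + (1/3)*(1/38)*29) = sqrt(7957 + 29/114) = sqrt(907127/114) = sqrt(103412478)/114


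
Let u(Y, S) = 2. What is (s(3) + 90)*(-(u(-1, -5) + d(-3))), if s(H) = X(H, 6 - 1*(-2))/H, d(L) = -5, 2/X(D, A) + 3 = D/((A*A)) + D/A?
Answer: 44422/165 ≈ 269.22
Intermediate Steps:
X(D, A) = 2/(-3 + D/A + D/A**2) (X(D, A) = 2/(-3 + (D/((A*A)) + D/A)) = 2/(-3 + (D/(A**2) + D/A)) = 2/(-3 + (D/A**2 + D/A)) = 2/(-3 + (D/A + D/A**2)) = 2/(-3 + D/A + D/A**2))
s(H) = 128/(H*(-192 + 9*H)) (s(H) = (2*(6 - 1*(-2))**2/(H - 3*(6 - 1*(-2))**2 + (6 - 1*(-2))*H))/H = (2*(6 + 2)**2/(H - 3*(6 + 2)**2 + (6 + 2)*H))/H = (2*8**2/(H - 3*8**2 + 8*H))/H = (2*64/(H - 3*64 + 8*H))/H = (2*64/(H - 192 + 8*H))/H = (2*64/(-192 + 9*H))/H = (128/(-192 + 9*H))/H = 128/(H*(-192 + 9*H)))
(s(3) + 90)*(-(u(-1, -5) + d(-3))) = ((128/3)/(3*(-64 + 3*3)) + 90)*(-(2 - 5)) = ((128/3)*(1/3)/(-64 + 9) + 90)*(-1*(-3)) = ((128/3)*(1/3)/(-55) + 90)*3 = ((128/3)*(1/3)*(-1/55) + 90)*3 = (-128/495 + 90)*3 = (44422/495)*3 = 44422/165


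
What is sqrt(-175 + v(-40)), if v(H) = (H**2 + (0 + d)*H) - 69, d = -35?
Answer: 2*sqrt(689) ≈ 52.498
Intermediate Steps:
v(H) = -69 + H**2 - 35*H (v(H) = (H**2 + (0 - 35)*H) - 69 = (H**2 - 35*H) - 69 = -69 + H**2 - 35*H)
sqrt(-175 + v(-40)) = sqrt(-175 + (-69 + (-40)**2 - 35*(-40))) = sqrt(-175 + (-69 + 1600 + 1400)) = sqrt(-175 + 2931) = sqrt(2756) = 2*sqrt(689)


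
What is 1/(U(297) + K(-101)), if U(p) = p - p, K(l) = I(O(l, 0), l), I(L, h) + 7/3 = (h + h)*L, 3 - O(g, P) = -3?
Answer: -3/3643 ≈ -0.00082350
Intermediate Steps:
O(g, P) = 6 (O(g, P) = 3 - 1*(-3) = 3 + 3 = 6)
I(L, h) = -7/3 + 2*L*h (I(L, h) = -7/3 + (h + h)*L = -7/3 + (2*h)*L = -7/3 + 2*L*h)
K(l) = -7/3 + 12*l (K(l) = -7/3 + 2*6*l = -7/3 + 12*l)
U(p) = 0
1/(U(297) + K(-101)) = 1/(0 + (-7/3 + 12*(-101))) = 1/(0 + (-7/3 - 1212)) = 1/(0 - 3643/3) = 1/(-3643/3) = -3/3643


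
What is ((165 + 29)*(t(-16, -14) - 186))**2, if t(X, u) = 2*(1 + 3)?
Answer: 1192459024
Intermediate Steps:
t(X, u) = 8 (t(X, u) = 2*4 = 8)
((165 + 29)*(t(-16, -14) - 186))**2 = ((165 + 29)*(8 - 186))**2 = (194*(-178))**2 = (-34532)**2 = 1192459024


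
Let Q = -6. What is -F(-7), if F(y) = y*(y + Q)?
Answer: -91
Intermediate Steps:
F(y) = y*(-6 + y) (F(y) = y*(y - 6) = y*(-6 + y))
-F(-7) = -(-7)*(-6 - 7) = -(-7)*(-13) = -1*91 = -91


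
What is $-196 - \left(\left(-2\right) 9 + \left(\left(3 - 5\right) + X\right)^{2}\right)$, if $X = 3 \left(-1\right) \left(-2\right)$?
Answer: $-194$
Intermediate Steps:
$X = 6$ ($X = \left(-3\right) \left(-2\right) = 6$)
$-196 - \left(\left(-2\right) 9 + \left(\left(3 - 5\right) + X\right)^{2}\right) = -196 - \left(\left(-2\right) 9 + \left(\left(3 - 5\right) + 6\right)^{2}\right) = -196 - \left(-18 + \left(\left(3 - 5\right) + 6\right)^{2}\right) = -196 - \left(-18 + \left(-2 + 6\right)^{2}\right) = -196 - \left(-18 + 4^{2}\right) = -196 - \left(-18 + 16\right) = -196 - -2 = -196 + 2 = -194$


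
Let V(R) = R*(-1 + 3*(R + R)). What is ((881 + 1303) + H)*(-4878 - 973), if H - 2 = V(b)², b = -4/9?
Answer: -9335446030/729 ≈ -1.2806e+7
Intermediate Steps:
b = -4/9 (b = -4*⅑ = -4/9 ≈ -0.44444)
V(R) = R*(-1 + 6*R) (V(R) = R*(-1 + 3*(2*R)) = R*(-1 + 6*R))
H = 3394/729 (H = 2 + (-4*(-1 + 6*(-4/9))/9)² = 2 + (-4*(-1 - 8/3)/9)² = 2 + (-4/9*(-11/3))² = 2 + (44/27)² = 2 + 1936/729 = 3394/729 ≈ 4.6557)
((881 + 1303) + H)*(-4878 - 973) = ((881 + 1303) + 3394/729)*(-4878 - 973) = (2184 + 3394/729)*(-5851) = (1595530/729)*(-5851) = -9335446030/729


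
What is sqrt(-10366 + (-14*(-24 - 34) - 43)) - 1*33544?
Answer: -33544 + I*sqrt(9597) ≈ -33544.0 + 97.964*I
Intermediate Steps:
sqrt(-10366 + (-14*(-24 - 34) - 43)) - 1*33544 = sqrt(-10366 + (-14*(-58) - 43)) - 33544 = sqrt(-10366 + (812 - 43)) - 33544 = sqrt(-10366 + 769) - 33544 = sqrt(-9597) - 33544 = I*sqrt(9597) - 33544 = -33544 + I*sqrt(9597)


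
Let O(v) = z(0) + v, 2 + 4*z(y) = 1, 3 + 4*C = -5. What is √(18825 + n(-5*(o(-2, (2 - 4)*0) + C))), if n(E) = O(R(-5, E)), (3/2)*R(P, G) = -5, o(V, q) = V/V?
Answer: √677571/6 ≈ 137.19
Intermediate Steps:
C = -2 (C = -¾ + (¼)*(-5) = -¾ - 5/4 = -2)
o(V, q) = 1
z(y) = -¼ (z(y) = -½ + (¼)*1 = -½ + ¼ = -¼)
R(P, G) = -10/3 (R(P, G) = (⅔)*(-5) = -10/3)
O(v) = -¼ + v
n(E) = -43/12 (n(E) = -¼ - 10/3 = -43/12)
√(18825 + n(-5*(o(-2, (2 - 4)*0) + C))) = √(18825 - 43/12) = √(225857/12) = √677571/6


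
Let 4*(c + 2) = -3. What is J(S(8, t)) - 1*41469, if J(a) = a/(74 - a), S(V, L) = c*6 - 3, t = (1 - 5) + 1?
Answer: -7754742/187 ≈ -41469.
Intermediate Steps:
c = -11/4 (c = -2 + (1/4)*(-3) = -2 - 3/4 = -11/4 ≈ -2.7500)
t = -3 (t = -4 + 1 = -3)
S(V, L) = -39/2 (S(V, L) = -11/4*6 - 3 = -33/2 - 3 = -39/2)
J(S(8, t)) - 1*41469 = -1*(-39/2)/(-74 - 39/2) - 1*41469 = -1*(-39/2)/(-187/2) - 41469 = -1*(-39/2)*(-2/187) - 41469 = -39/187 - 41469 = -7754742/187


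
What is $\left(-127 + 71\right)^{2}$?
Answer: $3136$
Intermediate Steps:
$\left(-127 + 71\right)^{2} = \left(-56\right)^{2} = 3136$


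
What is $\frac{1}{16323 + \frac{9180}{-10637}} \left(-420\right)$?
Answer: $- \frac{212740}{8267551} \approx -0.025732$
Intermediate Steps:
$\frac{1}{16323 + \frac{9180}{-10637}} \left(-420\right) = \frac{1}{16323 + 9180 \left(- \frac{1}{10637}\right)} \left(-420\right) = \frac{1}{16323 - \frac{9180}{10637}} \left(-420\right) = \frac{1}{\frac{173618571}{10637}} \left(-420\right) = \frac{10637}{173618571} \left(-420\right) = - \frac{212740}{8267551}$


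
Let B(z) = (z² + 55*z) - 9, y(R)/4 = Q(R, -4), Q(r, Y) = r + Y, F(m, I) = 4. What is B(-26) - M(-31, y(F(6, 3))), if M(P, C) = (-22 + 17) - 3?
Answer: -755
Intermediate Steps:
Q(r, Y) = Y + r
y(R) = -16 + 4*R (y(R) = 4*(-4 + R) = -16 + 4*R)
B(z) = -9 + z² + 55*z
M(P, C) = -8 (M(P, C) = -5 - 3 = -8)
B(-26) - M(-31, y(F(6, 3))) = (-9 + (-26)² + 55*(-26)) - 1*(-8) = (-9 + 676 - 1430) + 8 = -763 + 8 = -755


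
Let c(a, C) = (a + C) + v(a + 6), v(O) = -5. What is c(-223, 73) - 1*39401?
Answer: -39556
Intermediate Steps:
c(a, C) = -5 + C + a (c(a, C) = (a + C) - 5 = (C + a) - 5 = -5 + C + a)
c(-223, 73) - 1*39401 = (-5 + 73 - 223) - 1*39401 = -155 - 39401 = -39556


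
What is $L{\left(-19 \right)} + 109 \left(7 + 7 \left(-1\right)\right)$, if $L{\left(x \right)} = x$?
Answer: $-19$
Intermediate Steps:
$L{\left(-19 \right)} + 109 \left(7 + 7 \left(-1\right)\right) = -19 + 109 \left(7 + 7 \left(-1\right)\right) = -19 + 109 \left(7 - 7\right) = -19 + 109 \cdot 0 = -19 + 0 = -19$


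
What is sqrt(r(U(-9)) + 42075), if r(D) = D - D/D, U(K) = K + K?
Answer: 2*sqrt(10514) ≈ 205.08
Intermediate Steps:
U(K) = 2*K
r(D) = -1 + D (r(D) = D - 1*1 = D - 1 = -1 + D)
sqrt(r(U(-9)) + 42075) = sqrt((-1 + 2*(-9)) + 42075) = sqrt((-1 - 18) + 42075) = sqrt(-19 + 42075) = sqrt(42056) = 2*sqrt(10514)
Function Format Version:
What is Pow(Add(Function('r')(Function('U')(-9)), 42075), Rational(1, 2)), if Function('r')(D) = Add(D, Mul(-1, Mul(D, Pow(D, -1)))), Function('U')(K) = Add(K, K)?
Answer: Mul(2, Pow(10514, Rational(1, 2))) ≈ 205.08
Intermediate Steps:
Function('U')(K) = Mul(2, K)
Function('r')(D) = Add(-1, D) (Function('r')(D) = Add(D, Mul(-1, 1)) = Add(D, -1) = Add(-1, D))
Pow(Add(Function('r')(Function('U')(-9)), 42075), Rational(1, 2)) = Pow(Add(Add(-1, Mul(2, -9)), 42075), Rational(1, 2)) = Pow(Add(Add(-1, -18), 42075), Rational(1, 2)) = Pow(Add(-19, 42075), Rational(1, 2)) = Pow(42056, Rational(1, 2)) = Mul(2, Pow(10514, Rational(1, 2)))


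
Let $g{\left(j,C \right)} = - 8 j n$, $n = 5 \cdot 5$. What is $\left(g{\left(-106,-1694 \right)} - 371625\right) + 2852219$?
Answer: $2501794$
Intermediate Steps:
$n = 25$
$g{\left(j,C \right)} = - 200 j$ ($g{\left(j,C \right)} = - 8 j 25 = - 200 j$)
$\left(g{\left(-106,-1694 \right)} - 371625\right) + 2852219 = \left(\left(-200\right) \left(-106\right) - 371625\right) + 2852219 = \left(21200 - 371625\right) + 2852219 = -350425 + 2852219 = 2501794$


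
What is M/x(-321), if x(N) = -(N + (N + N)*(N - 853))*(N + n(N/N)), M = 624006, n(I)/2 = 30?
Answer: 69334/21848223 ≈ 0.0031734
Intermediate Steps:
n(I) = 60 (n(I) = 2*30 = 60)
x(N) = -(60 + N)*(N + 2*N*(-853 + N)) (x(N) = -(N + (N + N)*(N - 853))*(N + 60) = -(N + (2*N)*(-853 + N))*(60 + N) = -(N + 2*N*(-853 + N))*(60 + N) = -(60 + N)*(N + 2*N*(-853 + N)))
M/x(-321) = 624006/((-321*(102300 - 2*(-321)² + 1585*(-321)))) = 624006/((-321*(102300 - 2*103041 - 508785))) = 624006/((-321*(102300 - 206082 - 508785))) = 624006/((-321*(-612567))) = 624006/196634007 = 624006*(1/196634007) = 69334/21848223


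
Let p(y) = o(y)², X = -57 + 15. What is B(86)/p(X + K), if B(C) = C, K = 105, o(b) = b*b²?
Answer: 86/62523502209 ≈ 1.3755e-9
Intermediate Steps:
X = -42
o(b) = b³
p(y) = y⁶ (p(y) = (y³)² = y⁶)
B(86)/p(X + K) = 86/((-42 + 105)⁶) = 86/(63⁶) = 86/62523502209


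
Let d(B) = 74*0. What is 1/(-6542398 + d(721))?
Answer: -1/6542398 ≈ -1.5285e-7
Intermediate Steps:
d(B) = 0
1/(-6542398 + d(721)) = 1/(-6542398 + 0) = 1/(-6542398) = -1/6542398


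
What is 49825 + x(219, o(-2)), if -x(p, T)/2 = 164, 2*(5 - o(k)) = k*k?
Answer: 49497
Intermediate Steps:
o(k) = 5 - k**2/2 (o(k) = 5 - k*k/2 = 5 - k**2/2)
x(p, T) = -328 (x(p, T) = -2*164 = -328)
49825 + x(219, o(-2)) = 49825 - 328 = 49497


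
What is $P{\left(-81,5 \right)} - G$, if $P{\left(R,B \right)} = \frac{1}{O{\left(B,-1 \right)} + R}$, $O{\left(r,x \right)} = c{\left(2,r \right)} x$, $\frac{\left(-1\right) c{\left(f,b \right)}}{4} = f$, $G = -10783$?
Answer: $\frac{787158}{73} \approx 10783.0$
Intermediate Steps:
$c{\left(f,b \right)} = - 4 f$
$O{\left(r,x \right)} = - 8 x$ ($O{\left(r,x \right)} = \left(-4\right) 2 x = - 8 x$)
$P{\left(R,B \right)} = \frac{1}{8 + R}$ ($P{\left(R,B \right)} = \frac{1}{\left(-8\right) \left(-1\right) + R} = \frac{1}{8 + R}$)
$P{\left(-81,5 \right)} - G = \frac{1}{8 - 81} - -10783 = \frac{1}{-73} + 10783 = - \frac{1}{73} + 10783 = \frac{787158}{73}$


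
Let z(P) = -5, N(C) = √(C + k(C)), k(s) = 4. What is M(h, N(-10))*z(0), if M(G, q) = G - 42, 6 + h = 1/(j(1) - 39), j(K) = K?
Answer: 9125/38 ≈ 240.13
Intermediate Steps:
N(C) = √(4 + C) (N(C) = √(C + 4) = √(4 + C))
h = -229/38 (h = -6 + 1/(1 - 39) = -6 + 1/(-38) = -6 - 1/38 = -229/38 ≈ -6.0263)
M(G, q) = -42 + G
M(h, N(-10))*z(0) = (-42 - 229/38)*(-5) = -1825/38*(-5) = 9125/38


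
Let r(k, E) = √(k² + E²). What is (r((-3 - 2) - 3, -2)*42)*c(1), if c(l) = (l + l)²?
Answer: 336*√17 ≈ 1385.4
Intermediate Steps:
c(l) = 4*l² (c(l) = (2*l)² = 4*l²)
r(k, E) = √(E² + k²)
(r((-3 - 2) - 3, -2)*42)*c(1) = (√((-2)² + ((-3 - 2) - 3)²)*42)*(4*1²) = (√(4 + (-5 - 3)²)*42)*(4*1) = (√(4 + (-8)²)*42)*4 = (√(4 + 64)*42)*4 = (√68*42)*4 = ((2*√17)*42)*4 = (84*√17)*4 = 336*√17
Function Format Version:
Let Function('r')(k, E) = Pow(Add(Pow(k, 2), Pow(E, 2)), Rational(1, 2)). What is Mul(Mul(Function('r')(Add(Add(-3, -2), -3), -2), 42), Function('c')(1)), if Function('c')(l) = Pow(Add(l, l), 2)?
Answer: Mul(336, Pow(17, Rational(1, 2))) ≈ 1385.4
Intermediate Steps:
Function('c')(l) = Mul(4, Pow(l, 2)) (Function('c')(l) = Pow(Mul(2, l), 2) = Mul(4, Pow(l, 2)))
Function('r')(k, E) = Pow(Add(Pow(E, 2), Pow(k, 2)), Rational(1, 2))
Mul(Mul(Function('r')(Add(Add(-3, -2), -3), -2), 42), Function('c')(1)) = Mul(Mul(Pow(Add(Pow(-2, 2), Pow(Add(Add(-3, -2), -3), 2)), Rational(1, 2)), 42), Mul(4, Pow(1, 2))) = Mul(Mul(Pow(Add(4, Pow(Add(-5, -3), 2)), Rational(1, 2)), 42), Mul(4, 1)) = Mul(Mul(Pow(Add(4, Pow(-8, 2)), Rational(1, 2)), 42), 4) = Mul(Mul(Pow(Add(4, 64), Rational(1, 2)), 42), 4) = Mul(Mul(Pow(68, Rational(1, 2)), 42), 4) = Mul(Mul(Mul(2, Pow(17, Rational(1, 2))), 42), 4) = Mul(Mul(84, Pow(17, Rational(1, 2))), 4) = Mul(336, Pow(17, Rational(1, 2)))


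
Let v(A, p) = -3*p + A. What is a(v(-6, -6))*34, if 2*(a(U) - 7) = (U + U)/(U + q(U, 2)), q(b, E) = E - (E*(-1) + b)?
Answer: 340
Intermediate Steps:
q(b, E) = -b + 2*E (q(b, E) = E - (-E + b) = E - (b - E) = E + (E - b) = -b + 2*E)
v(A, p) = A - 3*p
a(U) = 7 + U/4 (a(U) = 7 + ((U + U)/(U + (-U + 2*2)))/2 = 7 + ((2*U)/(U + (-U + 4)))/2 = 7 + ((2*U)/(U + (4 - U)))/2 = 7 + ((2*U)/4)/2 = 7 + ((2*U)*(¼))/2 = 7 + (U/2)/2 = 7 + U/4)
a(v(-6, -6))*34 = (7 + (-6 - 3*(-6))/4)*34 = (7 + (-6 + 18)/4)*34 = (7 + (¼)*12)*34 = (7 + 3)*34 = 10*34 = 340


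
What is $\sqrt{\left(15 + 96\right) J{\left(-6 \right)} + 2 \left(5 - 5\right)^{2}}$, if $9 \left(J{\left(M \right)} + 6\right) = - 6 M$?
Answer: $i \sqrt{222} \approx 14.9 i$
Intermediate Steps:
$J{\left(M \right)} = -6 - \frac{2 M}{3}$ ($J{\left(M \right)} = -6 + \frac{\left(-6\right) M}{9} = -6 - \frac{2 M}{3}$)
$\sqrt{\left(15 + 96\right) J{\left(-6 \right)} + 2 \left(5 - 5\right)^{2}} = \sqrt{\left(15 + 96\right) \left(-6 - -4\right) + 2 \left(5 - 5\right)^{2}} = \sqrt{111 \left(-6 + 4\right) + 2 \cdot 0^{2}} = \sqrt{111 \left(-2\right) + 2 \cdot 0} = \sqrt{-222 + 0} = \sqrt{-222} = i \sqrt{222}$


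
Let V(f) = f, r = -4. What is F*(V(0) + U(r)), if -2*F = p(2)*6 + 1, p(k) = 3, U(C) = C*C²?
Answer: 608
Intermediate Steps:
U(C) = C³
F = -19/2 (F = -(3*6 + 1)/2 = -(18 + 1)/2 = -½*19 = -19/2 ≈ -9.5000)
F*(V(0) + U(r)) = -19*(0 + (-4)³)/2 = -19*(0 - 64)/2 = -19/2*(-64) = 608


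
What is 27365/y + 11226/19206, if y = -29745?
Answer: -2129498/6347583 ≈ -0.33548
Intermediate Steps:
27365/y + 11226/19206 = 27365/(-29745) + 11226/19206 = 27365*(-1/29745) + 11226*(1/19206) = -5473/5949 + 1871/3201 = -2129498/6347583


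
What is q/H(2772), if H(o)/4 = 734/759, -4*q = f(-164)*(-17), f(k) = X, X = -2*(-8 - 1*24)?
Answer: 25806/367 ≈ 70.316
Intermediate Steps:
X = 64 (X = -2*(-8 - 24) = -2*(-32) = 64)
f(k) = 64
q = 272 (q = -16*(-17) = -¼*(-1088) = 272)
H(o) = 2936/759 (H(o) = 4*(734/759) = 2936/759)
q/H(2772) = 272/(2936/759) = 272*(759/2936) = 25806/367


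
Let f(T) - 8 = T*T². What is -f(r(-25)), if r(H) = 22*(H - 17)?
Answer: 788889016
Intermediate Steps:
r(H) = -374 + 22*H (r(H) = 22*(-17 + H) = -374 + 22*H)
f(T) = 8 + T³ (f(T) = 8 + T*T² = 8 + T³)
-f(r(-25)) = -(8 + (-374 + 22*(-25))³) = -(8 + (-374 - 550)³) = -(8 + (-924)³) = -(8 - 788889024) = -1*(-788889016) = 788889016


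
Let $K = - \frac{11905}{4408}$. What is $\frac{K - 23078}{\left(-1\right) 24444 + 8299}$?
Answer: $\frac{101739729}{71167160} \approx 1.4296$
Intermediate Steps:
$K = - \frac{11905}{4408}$ ($K = \left(-11905\right) \frac{1}{4408} = - \frac{11905}{4408} \approx -2.7008$)
$\frac{K - 23078}{\left(-1\right) 24444 + 8299} = \frac{- \frac{11905}{4408} - 23078}{\left(-1\right) 24444 + 8299} = - \frac{101739729}{4408 \left(-24444 + 8299\right)} = - \frac{101739729}{4408 \left(-16145\right)} = \left(- \frac{101739729}{4408}\right) \left(- \frac{1}{16145}\right) = \frac{101739729}{71167160}$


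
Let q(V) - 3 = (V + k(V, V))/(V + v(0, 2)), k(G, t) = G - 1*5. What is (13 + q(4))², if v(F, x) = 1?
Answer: 6889/25 ≈ 275.56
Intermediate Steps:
k(G, t) = -5 + G (k(G, t) = G - 5 = -5 + G)
q(V) = 3 + (-5 + 2*V)/(1 + V) (q(V) = 3 + (V + (-5 + V))/(V + 1) = 3 + (-5 + 2*V)/(1 + V))
(13 + q(4))² = (13 + (-2 + 5*4)/(1 + 4))² = (13 + (-2 + 20)/5)² = (13 + (⅕)*18)² = (13 + 18/5)² = (83/5)² = 6889/25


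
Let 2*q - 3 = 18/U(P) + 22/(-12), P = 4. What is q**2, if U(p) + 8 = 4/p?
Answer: 3481/7056 ≈ 0.49334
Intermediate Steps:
U(p) = -8 + 4/p
q = -59/84 (q = 3/2 + (18/(-8 + 4/4) + 22/(-12))/2 = 3/2 + (18/(-8 + 4*(1/4)) + 22*(-1/12))/2 = 3/2 + (18/(-8 + 1) - 11/6)/2 = 3/2 + (18/(-7) - 11/6)/2 = 3/2 + (18*(-1/7) - 11/6)/2 = 3/2 + (-18/7 - 11/6)/2 = 3/2 + (1/2)*(-185/42) = 3/2 - 185/84 = -59/84 ≈ -0.70238)
q**2 = (-59/84)**2 = 3481/7056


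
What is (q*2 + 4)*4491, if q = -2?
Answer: 0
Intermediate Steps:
(q*2 + 4)*4491 = (-2*2 + 4)*4491 = (-4 + 4)*4491 = 0*4491 = 0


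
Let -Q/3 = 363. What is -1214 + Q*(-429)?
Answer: 465967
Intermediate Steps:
Q = -1089 (Q = -3*363 = -1089)
-1214 + Q*(-429) = -1214 - 1089*(-429) = -1214 + 467181 = 465967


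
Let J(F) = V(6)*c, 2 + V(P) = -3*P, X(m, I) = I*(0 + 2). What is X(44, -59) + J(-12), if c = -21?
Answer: 302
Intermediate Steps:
X(m, I) = 2*I (X(m, I) = I*2 = 2*I)
V(P) = -2 - 3*P
J(F) = 420 (J(F) = (-2 - 3*6)*(-21) = (-2 - 18)*(-21) = -20*(-21) = 420)
X(44, -59) + J(-12) = 2*(-59) + 420 = -118 + 420 = 302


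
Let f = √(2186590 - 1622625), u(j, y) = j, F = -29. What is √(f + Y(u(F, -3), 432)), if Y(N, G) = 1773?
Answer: √(1773 + √563965) ≈ 50.239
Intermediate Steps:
f = √563965 ≈ 750.98
√(f + Y(u(F, -3), 432)) = √(√563965 + 1773) = √(1773 + √563965)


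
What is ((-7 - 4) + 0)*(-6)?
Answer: 66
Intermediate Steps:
((-7 - 4) + 0)*(-6) = (-11 + 0)*(-6) = -11*(-6) = 66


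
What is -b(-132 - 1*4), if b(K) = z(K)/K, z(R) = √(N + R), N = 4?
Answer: I*√33/68 ≈ 0.084479*I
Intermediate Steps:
z(R) = √(4 + R)
b(K) = √(4 + K)/K
-b(-132 - 1*4) = -√(4 + (-132 - 1*4))/(-132 - 1*4) = -√(4 + (-132 - 4))/(-132 - 4) = -√(4 - 136)/(-136) = -(-1)*√(-132)/136 = -(-1)*2*I*√33/136 = -(-1)*I*√33/68 = I*√33/68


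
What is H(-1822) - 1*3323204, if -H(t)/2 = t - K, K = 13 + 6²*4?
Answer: -3319246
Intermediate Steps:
K = 157 (K = 13 + 36*4 = 13 + 144 = 157)
H(t) = 314 - 2*t (H(t) = -2*(t - 1*157) = -2*(t - 157) = -2*(-157 + t) = 314 - 2*t)
H(-1822) - 1*3323204 = (314 - 2*(-1822)) - 1*3323204 = (314 + 3644) - 3323204 = 3958 - 3323204 = -3319246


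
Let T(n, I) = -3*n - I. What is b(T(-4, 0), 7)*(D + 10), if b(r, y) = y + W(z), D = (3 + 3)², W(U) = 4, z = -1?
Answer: 506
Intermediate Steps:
T(n, I) = -I - 3*n
D = 36 (D = 6² = 36)
b(r, y) = 4 + y (b(r, y) = y + 4 = 4 + y)
b(T(-4, 0), 7)*(D + 10) = (4 + 7)*(36 + 10) = 11*46 = 506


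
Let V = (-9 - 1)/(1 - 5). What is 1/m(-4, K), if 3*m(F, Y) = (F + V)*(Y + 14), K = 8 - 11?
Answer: -2/11 ≈ -0.18182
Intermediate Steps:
K = -3
V = 5/2 (V = -10/(-4) = -10*(-¼) = 5/2 ≈ 2.5000)
m(F, Y) = (14 + Y)*(5/2 + F)/3 (m(F, Y) = ((F + 5/2)*(Y + 14))/3 = ((5/2 + F)*(14 + Y))/3 = ((14 + Y)*(5/2 + F))/3 = (14 + Y)*(5/2 + F)/3)
1/m(-4, K) = 1/(35/3 + (⅚)*(-3) + (14/3)*(-4) + (⅓)*(-4)*(-3)) = 1/(35/3 - 5/2 - 56/3 + 4) = 1/(-11/2) = -2/11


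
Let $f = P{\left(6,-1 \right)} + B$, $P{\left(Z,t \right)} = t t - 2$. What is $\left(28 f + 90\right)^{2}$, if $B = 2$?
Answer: $13924$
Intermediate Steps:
$P{\left(Z,t \right)} = -2 + t^{2}$ ($P{\left(Z,t \right)} = t^{2} - 2 = -2 + t^{2}$)
$f = 1$ ($f = \left(-2 + \left(-1\right)^{2}\right) + 2 = \left(-2 + 1\right) + 2 = -1 + 2 = 1$)
$\left(28 f + 90\right)^{2} = \left(28 \cdot 1 + 90\right)^{2} = \left(28 + 90\right)^{2} = 118^{2} = 13924$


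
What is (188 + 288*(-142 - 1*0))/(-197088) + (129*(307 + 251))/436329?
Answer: 887468593/2388755832 ≈ 0.37152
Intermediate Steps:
(188 + 288*(-142 - 1*0))/(-197088) + (129*(307 + 251))/436329 = (188 + 288*(-142 + 0))*(-1/197088) + (129*558)*(1/436329) = (188 + 288*(-142))*(-1/197088) + 71982*(1/436329) = (188 - 40896)*(-1/197088) + 7998/48481 = -40708*(-1/197088) + 7998/48481 = 10177/49272 + 7998/48481 = 887468593/2388755832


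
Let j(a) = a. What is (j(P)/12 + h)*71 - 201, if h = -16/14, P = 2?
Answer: -11353/42 ≈ -270.31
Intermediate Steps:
h = -8/7 (h = -16*1/14 = -8/7 ≈ -1.1429)
(j(P)/12 + h)*71 - 201 = (2/12 - 8/7)*71 - 201 = ((1/12)*2 - 8/7)*71 - 201 = (1/6 - 8/7)*71 - 201 = -41/42*71 - 201 = -2911/42 - 201 = -11353/42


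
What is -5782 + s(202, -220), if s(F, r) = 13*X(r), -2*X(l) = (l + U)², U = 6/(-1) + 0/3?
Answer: -337776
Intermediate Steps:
U = -6 (U = 6*(-1) + 0*(⅓) = -6 + 0 = -6)
X(l) = -(-6 + l)²/2 (X(l) = -(l - 6)²/2 = -(-6 + l)²/2)
s(F, r) = -13*(-6 + r)²/2 (s(F, r) = 13*(-(-6 + r)²/2) = -13*(-6 + r)²/2)
-5782 + s(202, -220) = -5782 - 13*(-6 - 220)²/2 = -5782 - 13/2*(-226)² = -5782 - 13/2*51076 = -5782 - 331994 = -337776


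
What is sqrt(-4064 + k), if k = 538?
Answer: I*sqrt(3526) ≈ 59.38*I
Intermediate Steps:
sqrt(-4064 + k) = sqrt(-4064 + 538) = sqrt(-3526) = I*sqrt(3526)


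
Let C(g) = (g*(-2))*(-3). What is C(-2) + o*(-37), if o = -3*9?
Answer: 987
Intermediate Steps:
C(g) = 6*g (C(g) = -2*g*(-3) = 6*g)
o = -27
C(-2) + o*(-37) = 6*(-2) - 27*(-37) = -12 + 999 = 987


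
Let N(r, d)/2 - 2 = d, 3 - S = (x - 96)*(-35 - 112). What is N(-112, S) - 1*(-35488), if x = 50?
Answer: 21974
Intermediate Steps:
S = -6759 (S = 3 - (50 - 96)*(-35 - 112) = 3 - (-46)*(-147) = 3 - 1*6762 = 3 - 6762 = -6759)
N(r, d) = 4 + 2*d
N(-112, S) - 1*(-35488) = (4 + 2*(-6759)) - 1*(-35488) = (4 - 13518) + 35488 = -13514 + 35488 = 21974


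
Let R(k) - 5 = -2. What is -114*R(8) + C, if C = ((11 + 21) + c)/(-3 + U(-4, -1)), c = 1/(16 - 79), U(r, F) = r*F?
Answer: -19531/63 ≈ -310.02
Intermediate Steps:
U(r, F) = F*r
R(k) = 3 (R(k) = 5 - 2 = 3)
c = -1/63 (c = 1/(-63) = -1/63 ≈ -0.015873)
C = 2015/63 (C = ((11 + 21) - 1/63)/(-3 - 1*(-4)) = (32 - 1/63)/(-3 + 4) = (2015/63)/1 = (2015/63)*1 = 2015/63 ≈ 31.984)
-114*R(8) + C = -114*3 + 2015/63 = -342 + 2015/63 = -19531/63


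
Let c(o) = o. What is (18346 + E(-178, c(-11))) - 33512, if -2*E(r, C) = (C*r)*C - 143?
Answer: -8651/2 ≈ -4325.5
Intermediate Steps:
E(r, C) = 143/2 - r*C**2/2 (E(r, C) = -((C*r)*C - 143)/2 = -(r*C**2 - 143)/2 = -(-143 + r*C**2)/2 = 143/2 - r*C**2/2)
(18346 + E(-178, c(-11))) - 33512 = (18346 + (143/2 - 1/2*(-178)*(-11)**2)) - 33512 = (18346 + (143/2 - 1/2*(-178)*121)) - 33512 = (18346 + (143/2 + 10769)) - 33512 = (18346 + 21681/2) - 33512 = 58373/2 - 33512 = -8651/2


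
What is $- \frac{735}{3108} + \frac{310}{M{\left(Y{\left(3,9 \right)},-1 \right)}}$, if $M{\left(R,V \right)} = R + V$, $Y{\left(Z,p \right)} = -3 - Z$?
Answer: $- \frac{46125}{1036} \approx -44.522$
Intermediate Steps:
$- \frac{735}{3108} + \frac{310}{M{\left(Y{\left(3,9 \right)},-1 \right)}} = - \frac{735}{3108} + \frac{310}{\left(-3 - 3\right) - 1} = \left(-735\right) \frac{1}{3108} + \frac{310}{\left(-3 - 3\right) - 1} = - \frac{35}{148} + \frac{310}{-6 - 1} = - \frac{35}{148} + \frac{310}{-7} = - \frac{35}{148} + 310 \left(- \frac{1}{7}\right) = - \frac{35}{148} - \frac{310}{7} = - \frac{46125}{1036}$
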